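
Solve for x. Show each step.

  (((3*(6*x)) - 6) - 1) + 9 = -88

Step 1. [(((3*(6*x)) - 6) - 1) + 9 = -88] the outer +9 inverts by subtracting 9, so sub: ((3*(6*x)) - 6) - 1 = -97.
Step 2. [((3*(6*x)) - 6) - 1 = -97] -1 is outermost — add 1 both sides ⇒ sub: (3*(6*x)) - 6 = -96.
Step 3. [(3*(6*x)) - 6 = -96] common factor 3 (LHS and -96) — divide through ⇒ factor: (6*x) - 2 = -32.
Step 4. [(6*x) - 2 = -32] add 2: x sits inside (… - 2) ⇒ sub: 6*x = -30.
Step 5. [6*x = -30] 6·(inner) — divide through by 6. So div: x = -5.

Answer: x ∈ {-5}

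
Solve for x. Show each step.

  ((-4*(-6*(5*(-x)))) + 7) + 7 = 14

Step 1. [((-4*(-6*(5*(-x)))) + 7) + 7 = 14] peel the +7: subtract 7 from each side. So sub: (-4*(-6*(5*(-x)))) + 7 = 7.
Step 2. [(-4*(-6*(5*(-x)))) + 7 = 7] peel the +7: subtract 7 from each side ⇒ sub: -4*(-6*(5*(-x))) = 0.
Step 3. [-4*(-6*(5*(-x))) = 0] leading coefficient -4: divide by -4. So div: -6*(5*(-x)) = 0.
Step 4. [-6*(5*(-x)) = 0] -6 out front; divide by -6. So div: 5*(-x) = 0.
Step 5. [5*(-x) = 0] 5·(inner) — divide through by 5 ⇒ div: -x = 0.
Step 6. [-x = 0] leading − — multiply by −1, so neg: x = 0.

Answer: x ∈ {0}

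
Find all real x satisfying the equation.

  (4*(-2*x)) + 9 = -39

Step 1. [(4*(-2*x)) + 9 = -39] peel the +9: subtract 9 from each side, so sub: 4*(-2*x) = -48.
Step 2. [4*(-2*x) = -48] LHS = 4·(…); ÷4 both sides. So div: -2*x = -12.
Step 3. [-2*x = -12] leading coefficient -2: divide by -2. So div: x = 6.

Answer: x ∈ {6}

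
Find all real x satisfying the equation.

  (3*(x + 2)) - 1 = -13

Step 1. [(3*(x + 2)) - 1 = -13] peel the -1: add 1 from each side ⇒ sub: 3*(x + 2) = -12.
Step 2. [3*(x + 2) = -12] 3·(inner) — divide through by 3 ⇒ div: x + 2 = -4.
Step 3. [x + 2 = -4] the outer +2 inverts by subtracting 2 ⇒ sub: x = -6.

Answer: x ∈ {-6}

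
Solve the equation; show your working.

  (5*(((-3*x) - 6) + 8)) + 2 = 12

Step 1. [(5*(((-3*x) - 6) + 8)) + 2 = 12] 2 comes off first (subtract 2). So sub: 5*(((-3*x) - 6) + 8) = 10.
Step 2. [5*(((-3*x) - 6) + 8) = 10] 5·(inner) — divide through by 5. So div: ((-3*x) - 6) + 8 = 2.
Step 3. [((-3*x) - 6) + 8 = 2] 8 comes off first (subtract 8) ⇒ sub: (-3*x) - 6 = -6.
Step 4. [(-3*x) - 6 = -6] -3 divides every term; factor it out, so factor: x + 2 = 2.
Step 5. [x + 2 = 2] +2 is outermost — subtract 2 both sides. So sub: x = 0.

Answer: x ∈ {0}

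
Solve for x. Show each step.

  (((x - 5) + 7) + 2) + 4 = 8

Step 1. [(((x - 5) + 7) + 2) + 4 = 8] the outer +4 inverts by subtracting 4, so sub: ((x - 5) + 7) + 2 = 4.
Step 2. [((x - 5) + 7) + 2 = 4] the outer +2 inverts by subtracting 2. So sub: (x - 5) + 7 = 2.
Step 3. [(x - 5) + 7 = 2] 7 comes off first (subtract 7), so sub: x - 5 = -5.
Step 4. [x - 5 = -5] 5 comes off first (add 5). So sub: x = 0.

Answer: x ∈ {0}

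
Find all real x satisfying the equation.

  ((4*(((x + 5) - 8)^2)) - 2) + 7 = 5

Step 1. [((4*(((x + 5) - 8)^2)) - 2) + 7 = 5] +7 is outermost — subtract 7 both sides. So sub: (4*(((x + 5) - 8)^2)) - 2 = -2.
Step 2. [(4*(((x + 5) - 8)^2)) - 2 = -2] add 2: x sits inside (… - 2). So sub: 4*(((x + 5) - 8)^2) = 0.
Step 3. [4*(((x + 5) - 8)^2) = 0] 4·(inner) — divide through by 4. So div: ((x + 5) - 8)^2 = 0.
Step 4. [((x + 5) - 8)^2 = 0] 0 ≥ 0, LHS is (·)² — take ±√, so sqrt: (x + 5) - 8 = 0.
Step 5. [(x + 5) - 8 = 0] -8 is outermost — add 8 both sides, so sub: x + 5 = 8.
Step 6. [x + 5 = 8] 5 comes off first (subtract 5) ⇒ sub: x = 3.

Answer: x ∈ {3}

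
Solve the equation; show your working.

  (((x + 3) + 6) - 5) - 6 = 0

Step 1. [(((x + 3) + 6) - 5) - 6 = 0] add 6: x sits inside (… - 6). So sub: ((x + 3) + 6) - 5 = 6.
Step 2. [((x + 3) + 6) - 5 = 6] 5 comes off first (add 5) ⇒ sub: (x + 3) + 6 = 11.
Step 3. [(x + 3) + 6 = 11] peel the +6: subtract 6 from each side, so sub: x + 3 = 5.
Step 4. [x + 3 = 5] +3 is outermost — subtract 3 both sides ⇒ sub: x = 2.

Answer: x ∈ {2}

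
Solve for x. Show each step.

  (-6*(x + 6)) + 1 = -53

Step 1. [(-6*(x + 6)) + 1 = -53] the outer +1 inverts by subtracting 1, so sub: -6*(x + 6) = -54.
Step 2. [-6*(x + 6) = -54] divide by the outer -6, so div: x + 6 = 9.
Step 3. [x + 6 = 9] the outer +6 inverts by subtracting 6, so sub: x = 3.

Answer: x ∈ {3}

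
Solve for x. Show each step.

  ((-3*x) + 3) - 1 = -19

Step 1. [((-3*x) + 3) - 1 = -19] 1 comes off first (add 1), so sub: (-3*x) + 3 = -18.
Step 2. [(-3*x) + 3 = -18] peel the +3: subtract 3 from each side, so sub: -3*x = -21.
Step 3. [-3*x = -21] LHS = -3·(…); ÷-3 both sides, so div: x = 7.

Answer: x ∈ {7}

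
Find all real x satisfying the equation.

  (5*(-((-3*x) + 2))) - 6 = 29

Step 1. [(5*(-((-3*x) + 2))) - 6 = 29] the outer -6 inverts by adding 6. So sub: 5*(-((-3*x) + 2)) = 35.
Step 2. [5*(-((-3*x) + 2)) = 35] divide by the outer 5. So div: -((-3*x) + 2) = 7.
Step 3. [-((-3*x) + 2) = 7] LHS negated; negate both sides ⇒ neg: (-3*x) + 2 = -7.
Step 4. [(-3*x) + 2 = -7] the outer +2 inverts by subtracting 2. So sub: -3*x = -9.
Step 5. [-3*x = -9] divide by the outer -3, so div: x = 3.

Answer: x ∈ {3}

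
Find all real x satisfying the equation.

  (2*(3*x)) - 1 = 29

Step 1. [(2*(3*x)) - 1 = 29] -1 is outermost — add 1 both sides, so sub: 2*(3*x) = 30.
Step 2. [2*(3*x) = 30] LHS = 2·(…); ÷2 both sides, so div: 3*x = 15.
Step 3. [3*x = 15] leading coefficient 3: divide by 3. So div: x = 5.

Answer: x ∈ {5}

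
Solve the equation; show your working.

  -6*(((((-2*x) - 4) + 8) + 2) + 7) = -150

Step 1. [-6*(((((-2*x) - 4) + 8) + 2) + 7) = -150] -6 out front; divide by -6. So div: ((((-2*x) - 4) + 8) + 2) + 7 = 25.
Step 2. [((((-2*x) - 4) + 8) + 2) + 7 = 25] the outer +7 inverts by subtracting 7, so sub: (((-2*x) - 4) + 8) + 2 = 18.
Step 3. [(((-2*x) - 4) + 8) + 2 = 18] 2 comes off first (subtract 2). So sub: ((-2*x) - 4) + 8 = 16.
Step 4. [((-2*x) - 4) + 8 = 16] peel the +8: subtract 8 from each side, so sub: (-2*x) - 4 = 8.
Step 5. [(-2*x) - 4 = 8] -4 is outermost — add 4 both sides. So sub: -2*x = 12.
Step 6. [-2*x = 12] -2·(inner) — divide through by -2, so div: x = -6.

Answer: x ∈ {-6}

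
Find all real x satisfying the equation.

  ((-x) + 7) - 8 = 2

Step 1. [((-x) + 7) - 8 = 2] -8 is outermost — add 8 both sides. So sub: (-x) + 7 = 10.
Step 2. [(-x) + 7 = 10] subtract 7: x sits inside (… + 7), so sub: -x = 3.
Step 3. [-x = 3] flip signs both sides. So neg: x = -3.

Answer: x ∈ {-3}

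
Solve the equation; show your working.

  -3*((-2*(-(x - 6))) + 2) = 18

Step 1. [-3*((-2*(-(x - 6))) + 2) = 18] -3·(inner) — divide through by -3, so div: (-2*(-(x - 6))) + 2 = -6.
Step 2. [(-2*(-(x - 6))) + 2 = -6] -2 | LHS and -2 | -6: pull -2 out ⇒ factor: (-(x - 6)) - 1 = 3.
Step 3. [(-(x - 6)) - 1 = 3] add 1: x sits inside (… - 1) ⇒ sub: -(x - 6) = 4.
Step 4. [-(x - 6) = 4] flip signs both sides, so neg: x - 6 = -4.
Step 5. [x - 6 = -4] add 6: x sits inside (… - 6). So sub: x = 2.

Answer: x ∈ {2}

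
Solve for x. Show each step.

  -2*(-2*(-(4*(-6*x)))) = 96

Step 1. [-2*(-2*(-(4*(-6*x)))) = 96] leading coefficient -2: divide by -2 ⇒ div: -2*(-(4*(-6*x))) = -48.
Step 2. [-2*(-(4*(-6*x))) = -48] divide by the outer -2 ⇒ div: -(4*(-6*x)) = 24.
Step 3. [-(4*(-6*x)) = 24] LHS negated; negate both sides ⇒ neg: 4*(-6*x) = -24.
Step 4. [4*(-6*x) = -24] divide by the outer 4. So div: -6*x = -6.
Step 5. [-6*x = -6] leading coefficient -6: divide by -6. So div: x = 1.

Answer: x ∈ {1}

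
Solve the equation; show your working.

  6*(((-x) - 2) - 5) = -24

Step 1. [6*(((-x) - 2) - 5) = -24] leading coefficient 6: divide by 6, so div: ((-x) - 2) - 5 = -4.
Step 2. [((-x) - 2) - 5 = -4] 5 comes off first (add 5), so sub: (-x) - 2 = 1.
Step 3. [(-x) - 2 = 1] peel the -2: add 2 from each side. So sub: -x = 3.
Step 4. [-x = 3] flip signs both sides. So neg: x = -3.

Answer: x ∈ {-3}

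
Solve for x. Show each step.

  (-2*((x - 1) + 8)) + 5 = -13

Step 1. [(-2*((x - 1) + 8)) + 5 = -13] the outer +5 inverts by subtracting 5. So sub: -2*((x - 1) + 8) = -18.
Step 2. [-2*((x - 1) + 8) = -18] divide by the outer -2, so div: (x - 1) + 8 = 9.
Step 3. [(x - 1) + 8 = 9] the outer +8 inverts by subtracting 8 ⇒ sub: x - 1 = 1.
Step 4. [x - 1 = 1] 1 comes off first (add 1), so sub: x = 2.

Answer: x ∈ {2}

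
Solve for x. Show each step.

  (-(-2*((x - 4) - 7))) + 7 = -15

Step 1. [(-(-2*((x - 4) - 7))) + 7 = -15] peel the +7: subtract 7 from each side, so sub: -(-2*((x - 4) - 7)) = -22.
Step 2. [-(-2*((x - 4) - 7)) = -22] flip signs both sides ⇒ neg: -2*((x - 4) - 7) = 22.
Step 3. [-2*((x - 4) - 7) = 22] -2·(inner) — divide through by -2. So div: (x - 4) - 7 = -11.
Step 4. [(x - 4) - 7 = -11] peel the -7: add 7 from each side, so sub: x - 4 = -4.
Step 5. [x - 4 = -4] -4 is outermost — add 4 both sides. So sub: x = 0.

Answer: x ∈ {0}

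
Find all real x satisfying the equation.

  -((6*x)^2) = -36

Step 1. [-((6*x)^2) = -36] flip signs both sides, so neg: (6*x)^2 = 36.
Step 2. [(6*x)^2 = 36] √ both sides: 36 ≥ 0 gives two branches, so sqrt: 6*x = 6 or -6.
Step 3. [6*x = 6 or -6] LHS = 6·(…); ÷6 both sides ⇒ div: x = 1 or -1.

Answer: x ∈ {-1, 1}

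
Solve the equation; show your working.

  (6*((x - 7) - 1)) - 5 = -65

Step 1. [(6*((x - 7) - 1)) - 5 = -65] 5 comes off first (add 5) ⇒ sub: 6*((x - 7) - 1) = -60.
Step 2. [6*((x - 7) - 1) = -60] 6·(inner) — divide through by 6 ⇒ div: (x - 7) - 1 = -10.
Step 3. [(x - 7) - 1 = -10] peel the -1: add 1 from each side, so sub: x - 7 = -9.
Step 4. [x - 7 = -9] -7 is outermost — add 7 both sides. So sub: x = -2.

Answer: x ∈ {-2}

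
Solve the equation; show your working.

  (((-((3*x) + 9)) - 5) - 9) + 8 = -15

Step 1. [(((-((3*x) + 9)) - 5) - 9) + 8 = -15] peel the +8: subtract 8 from each side. So sub: ((-((3*x) + 9)) - 5) - 9 = -23.
Step 2. [((-((3*x) + 9)) - 5) - 9 = -23] add 9: x sits inside (… - 9). So sub: (-((3*x) + 9)) - 5 = -14.
Step 3. [(-((3*x) + 9)) - 5 = -14] peel the -5: add 5 from each side ⇒ sub: -((3*x) + 9) = -9.
Step 4. [-((3*x) + 9) = -9] leading − — multiply by −1 ⇒ neg: (3*x) + 9 = 9.
Step 5. [(3*x) + 9 = 9] peel the +9: subtract 9 from each side, so sub: 3*x = 0.
Step 6. [3*x = 0] 3 out front; divide by 3 ⇒ div: x = 0.

Answer: x ∈ {0}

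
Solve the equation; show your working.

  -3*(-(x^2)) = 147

Step 1. [-3*(-(x^2)) = 147] -3 out front; divide by -3. So div: -(x^2) = -49.
Step 2. [-(x^2) = -49] leading − — multiply by −1. So neg: x^2 = 49.
Step 3. [x^2 = 49] LHS squared, RHS 49 ≥ 0: apply √ (±). So sqrt: x = 7 or -7.

Answer: x ∈ {-7, 7}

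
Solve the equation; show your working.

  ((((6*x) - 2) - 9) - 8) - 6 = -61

Step 1. [((((6*x) - 2) - 9) - 8) - 6 = -61] -6 is outermost — add 6 both sides. So sub: (((6*x) - 2) - 9) - 8 = -55.
Step 2. [(((6*x) - 2) - 9) - 8 = -55] 8 comes off first (add 8). So sub: ((6*x) - 2) - 9 = -47.
Step 3. [((6*x) - 2) - 9 = -47] peel the -9: add 9 from each side. So sub: (6*x) - 2 = -38.
Step 4. [(6*x) - 2 = -38] the outer -2 inverts by adding 2 ⇒ sub: 6*x = -36.
Step 5. [6*x = -36] leading coefficient 6: divide by 6 ⇒ div: x = -6.

Answer: x ∈ {-6}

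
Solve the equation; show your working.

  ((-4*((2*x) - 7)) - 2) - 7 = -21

Step 1. [((-4*((2*x) - 7)) - 2) - 7 = -21] add 7: x sits inside (… - 7) ⇒ sub: (-4*((2*x) - 7)) - 2 = -14.
Step 2. [(-4*((2*x) - 7)) - 2 = -14] add 2: x sits inside (… - 2) ⇒ sub: -4*((2*x) - 7) = -12.
Step 3. [-4*((2*x) - 7) = -12] -4·(inner) — divide through by -4, so div: (2*x) - 7 = 3.
Step 4. [(2*x) - 7 = 3] 7 comes off first (add 7), so sub: 2*x = 10.
Step 5. [2*x = 10] LHS = 2·(…); ÷2 both sides ⇒ div: x = 5.

Answer: x ∈ {5}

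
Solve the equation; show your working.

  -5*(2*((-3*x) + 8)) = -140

Step 1. [-5*(2*((-3*x) + 8)) = -140] -5·(inner) — divide through by -5. So div: 2*((-3*x) + 8) = 28.
Step 2. [2*((-3*x) + 8) = 28] 2 out front; divide by 2, so div: (-3*x) + 8 = 14.
Step 3. [(-3*x) + 8 = 14] +8 is outermost — subtract 8 both sides ⇒ sub: -3*x = 6.
Step 4. [-3*x = 6] divide by the outer -3. So div: x = -2.

Answer: x ∈ {-2}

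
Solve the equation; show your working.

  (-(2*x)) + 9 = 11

Step 1. [(-(2*x)) + 9 = 11] the outer +9 inverts by subtracting 9, so sub: -(2*x) = 2.
Step 2. [-(2*x) = 2] leading − — multiply by −1 ⇒ neg: 2*x = -2.
Step 3. [2*x = -2] LHS = 2·(…); ÷2 both sides ⇒ div: x = -1.

Answer: x ∈ {-1}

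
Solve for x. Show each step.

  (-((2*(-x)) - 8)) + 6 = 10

Step 1. [(-((2*(-x)) - 8)) + 6 = 10] the outer +6 inverts by subtracting 6. So sub: -((2*(-x)) - 8) = 4.
Step 2. [-((2*(-x)) - 8) = 4] leading − — multiply by −1, so neg: (2*(-x)) - 8 = -4.
Step 3. [(2*(-x)) - 8 = -4] 2 | LHS and 2 | -4: pull 2 out, so factor: (-x) - 4 = -2.
Step 4. [(-x) - 4 = -2] 4 comes off first (add 4) ⇒ sub: -x = 2.
Step 5. [-x = 2] LHS negated; negate both sides, so neg: x = -2.

Answer: x ∈ {-2}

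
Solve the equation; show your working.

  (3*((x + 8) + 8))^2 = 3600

Step 1. [(3*((x + 8) + 8))^2 = 3600] √ both sides: 3600 ≥ 0 gives two branches ⇒ sqrt: 3*((x + 8) + 8) = 60 or -60.
Step 2. [3*((x + 8) + 8) = 60 or -60] LHS = 3·(…); ÷3 both sides. So div: (x + 8) + 8 = 20 or -20.
Step 3. [(x + 8) + 8 = 20 or -20] subtract 8: x sits inside (… + 8), so sub: x + 8 = 12 or -28.
Step 4. [x + 8 = 12 or -28] subtract 8: x sits inside (… + 8) ⇒ sub: x = 4 or -36.

Answer: x ∈ {-36, 4}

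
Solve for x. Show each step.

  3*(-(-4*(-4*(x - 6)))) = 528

Step 1. [3*(-(-4*(-4*(x - 6)))) = 528] LHS = 3·(…); ÷3 both sides. So div: -(-4*(-4*(x - 6))) = 176.
Step 2. [-(-4*(-4*(x - 6))) = 176] leading − — multiply by −1, so neg: -4*(-4*(x - 6)) = -176.
Step 3. [-4*(-4*(x - 6)) = -176] -4 out front; divide by -4 ⇒ div: -4*(x - 6) = 44.
Step 4. [-4*(x - 6) = 44] divide by the outer -4. So div: x - 6 = -11.
Step 5. [x - 6 = -11] add 6: x sits inside (… - 6), so sub: x = -5.

Answer: x ∈ {-5}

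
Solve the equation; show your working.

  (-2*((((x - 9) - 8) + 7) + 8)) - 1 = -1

Step 1. [(-2*((((x - 9) - 8) + 7) + 8)) - 1 = -1] -1 is outermost — add 1 both sides. So sub: -2*((((x - 9) - 8) + 7) + 8) = 0.
Step 2. [-2*((((x - 9) - 8) + 7) + 8) = 0] divide by the outer -2, so div: (((x - 9) - 8) + 7) + 8 = 0.
Step 3. [(((x - 9) - 8) + 7) + 8 = 0] +8 is outermost — subtract 8 both sides. So sub: ((x - 9) - 8) + 7 = -8.
Step 4. [((x - 9) - 8) + 7 = -8] peel the +7: subtract 7 from each side, so sub: (x - 9) - 8 = -15.
Step 5. [(x - 9) - 8 = -15] 8 comes off first (add 8), so sub: x - 9 = -7.
Step 6. [x - 9 = -7] the outer -9 inverts by adding 9, so sub: x = 2.

Answer: x ∈ {2}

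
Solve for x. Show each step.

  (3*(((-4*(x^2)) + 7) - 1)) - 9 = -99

Step 1. [(3*(((-4*(x^2)) + 7) - 1)) - 9 = -99] 9 comes off first (add 9) ⇒ sub: 3*(((-4*(x^2)) + 7) - 1) = -90.
Step 2. [3*(((-4*(x^2)) + 7) - 1) = -90] leading coefficient 3: divide by 3 ⇒ div: ((-4*(x^2)) + 7) - 1 = -30.
Step 3. [((-4*(x^2)) + 7) - 1 = -30] add 1: x sits inside (… - 1). So sub: (-4*(x^2)) + 7 = -29.
Step 4. [(-4*(x^2)) + 7 = -29] subtract 7: x sits inside (… + 7). So sub: -4*(x^2) = -36.
Step 5. [-4*(x^2) = -36] -4 out front; divide by -4, so div: x^2 = 9.
Step 6. [x^2 = 9] LHS squared, RHS 9 ≥ 0: apply √ (±). So sqrt: x = 3 or -3.

Answer: x ∈ {-3, 3}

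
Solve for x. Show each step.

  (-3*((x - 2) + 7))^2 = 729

Step 1. [(-3*((x - 2) + 7))^2 = 729] LHS squared, RHS 729 ≥ 0: apply √ (±). So sqrt: -3*((x - 2) + 7) = 27 or -27.
Step 2. [-3*((x - 2) + 7) = 27 or -27] leading coefficient -3: divide by -3, so div: (x - 2) + 7 = -9 or 9.
Step 3. [(x - 2) + 7 = -9 or 9] 7 comes off first (subtract 7) ⇒ sub: x - 2 = -16 or 2.
Step 4. [x - 2 = -16 or 2] add 2: x sits inside (… - 2) ⇒ sub: x = -14 or 4.

Answer: x ∈ {-14, 4}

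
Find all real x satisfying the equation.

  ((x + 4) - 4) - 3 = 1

Step 1. [((x + 4) - 4) - 3 = 1] peel the -3: add 3 from each side ⇒ sub: (x + 4) - 4 = 4.
Step 2. [(x + 4) - 4 = 4] -4 is outermost — add 4 both sides, so sub: x + 4 = 8.
Step 3. [x + 4 = 8] peel the +4: subtract 4 from each side ⇒ sub: x = 4.

Answer: x ∈ {4}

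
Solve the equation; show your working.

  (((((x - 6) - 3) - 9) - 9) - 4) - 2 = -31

Step 1. [(((((x - 6) - 3) - 9) - 9) - 4) - 2 = -31] add 2: x sits inside (… - 2). So sub: ((((x - 6) - 3) - 9) - 9) - 4 = -29.
Step 2. [((((x - 6) - 3) - 9) - 9) - 4 = -29] peel the -4: add 4 from each side, so sub: (((x - 6) - 3) - 9) - 9 = -25.
Step 3. [(((x - 6) - 3) - 9) - 9 = -25] the outer -9 inverts by adding 9 ⇒ sub: ((x - 6) - 3) - 9 = -16.
Step 4. [((x - 6) - 3) - 9 = -16] 9 comes off first (add 9). So sub: (x - 6) - 3 = -7.
Step 5. [(x - 6) - 3 = -7] peel the -3: add 3 from each side ⇒ sub: x - 6 = -4.
Step 6. [x - 6 = -4] add 6: x sits inside (… - 6) ⇒ sub: x = 2.

Answer: x ∈ {2}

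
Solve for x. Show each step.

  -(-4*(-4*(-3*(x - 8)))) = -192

Step 1. [-(-4*(-4*(-3*(x - 8)))) = -192] flip signs both sides ⇒ neg: -4*(-4*(-3*(x - 8))) = 192.
Step 2. [-4*(-4*(-3*(x - 8))) = 192] -4·(inner) — divide through by -4, so div: -4*(-3*(x - 8)) = -48.
Step 3. [-4*(-3*(x - 8)) = -48] LHS = -4·(…); ÷-4 both sides. So div: -3*(x - 8) = 12.
Step 4. [-3*(x - 8) = 12] -3·(inner) — divide through by -3. So div: x - 8 = -4.
Step 5. [x - 8 = -4] the outer -8 inverts by adding 8. So sub: x = 4.

Answer: x ∈ {4}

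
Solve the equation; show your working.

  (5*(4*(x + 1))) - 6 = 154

Step 1. [(5*(4*(x + 1))) - 6 = 154] add 6: x sits inside (… - 6) ⇒ sub: 5*(4*(x + 1)) = 160.
Step 2. [5*(4*(x + 1)) = 160] LHS = 5·(…); ÷5 both sides. So div: 4*(x + 1) = 32.
Step 3. [4*(x + 1) = 32] 4·(inner) — divide through by 4 ⇒ div: x + 1 = 8.
Step 4. [x + 1 = 8] 1 comes off first (subtract 1). So sub: x = 7.

Answer: x ∈ {7}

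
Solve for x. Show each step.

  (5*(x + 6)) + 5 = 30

Step 1. [(5*(x + 6)) + 5 = 30] 5 divides every term; factor it out ⇒ factor: (x + 6) + 1 = 6.
Step 2. [(x + 6) + 1 = 6] +1 is outermost — subtract 1 both sides, so sub: x + 6 = 5.
Step 3. [x + 6 = 5] the outer +6 inverts by subtracting 6, so sub: x = -1.

Answer: x ∈ {-1}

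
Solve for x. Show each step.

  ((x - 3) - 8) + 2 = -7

Step 1. [((x - 3) - 8) + 2 = -7] peel the +2: subtract 2 from each side, so sub: (x - 3) - 8 = -9.
Step 2. [(x - 3) - 8 = -9] peel the -8: add 8 from each side. So sub: x - 3 = -1.
Step 3. [x - 3 = -1] -3 is outermost — add 3 both sides, so sub: x = 2.

Answer: x ∈ {2}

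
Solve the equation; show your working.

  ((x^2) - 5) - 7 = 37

Step 1. [((x^2) - 5) - 7 = 37] peel the -7: add 7 from each side. So sub: (x^2) - 5 = 44.
Step 2. [(x^2) - 5 = 44] the outer -5 inverts by adding 5. So sub: x^2 = 49.
Step 3. [x^2 = 49] LHS squared, RHS 49 ≥ 0: apply √ (±). So sqrt: x = 7 or -7.

Answer: x ∈ {-7, 7}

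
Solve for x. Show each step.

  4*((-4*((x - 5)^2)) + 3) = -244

Step 1. [4*((-4*((x - 5)^2)) + 3) = -244] divide by the outer 4, so div: (-4*((x - 5)^2)) + 3 = -61.
Step 2. [(-4*((x - 5)^2)) + 3 = -61] peel the +3: subtract 3 from each side. So sub: -4*((x - 5)^2) = -64.
Step 3. [-4*((x - 5)^2) = -64] divide by the outer -4, so div: (x - 5)^2 = 16.
Step 4. [(x - 5)^2 = 16] √ both sides: 16 ≥ 0 gives two branches, so sqrt: x - 5 = 4 or -4.
Step 5. [x - 5 = 4 or -4] -5 is outermost — add 5 both sides ⇒ sub: x = 9 or 1.

Answer: x ∈ {1, 9}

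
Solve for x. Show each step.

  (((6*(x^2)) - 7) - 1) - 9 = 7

Step 1. [(((6*(x^2)) - 7) - 1) - 9 = 7] the outer -9 inverts by adding 9. So sub: ((6*(x^2)) - 7) - 1 = 16.
Step 2. [((6*(x^2)) - 7) - 1 = 16] 1 comes off first (add 1) ⇒ sub: (6*(x^2)) - 7 = 17.
Step 3. [(6*(x^2)) - 7 = 17] peel the -7: add 7 from each side. So sub: 6*(x^2) = 24.
Step 4. [6*(x^2) = 24] divide by the outer 6, so div: x^2 = 4.
Step 5. [x^2 = 4] √ both sides: 4 ≥ 0 gives two branches ⇒ sqrt: x = 2 or -2.

Answer: x ∈ {-2, 2}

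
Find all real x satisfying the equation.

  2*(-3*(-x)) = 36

Step 1. [2*(-3*(-x)) = 36] LHS = 2·(…); ÷2 both sides. So div: -3*(-x) = 18.
Step 2. [-3*(-x) = 18] -3 out front; divide by -3, so div: -x = -6.
Step 3. [-x = -6] LHS negated; negate both sides ⇒ neg: x = 6.

Answer: x ∈ {6}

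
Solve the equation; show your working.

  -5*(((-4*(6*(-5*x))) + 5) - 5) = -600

Step 1. [-5*(((-4*(6*(-5*x))) + 5) - 5) = -600] leading coefficient -5: divide by -5. So div: ((-4*(6*(-5*x))) + 5) - 5 = 120.
Step 2. [((-4*(6*(-5*x))) + 5) - 5 = 120] add 5: x sits inside (… - 5). So sub: (-4*(6*(-5*x))) + 5 = 125.
Step 3. [(-4*(6*(-5*x))) + 5 = 125] 5 comes off first (subtract 5) ⇒ sub: -4*(6*(-5*x)) = 120.
Step 4. [-4*(6*(-5*x)) = 120] -4·(inner) — divide through by -4 ⇒ div: 6*(-5*x) = -30.
Step 5. [6*(-5*x) = -30] 6 out front; divide by 6 ⇒ div: -5*x = -5.
Step 6. [-5*x = -5] -5·(inner) — divide through by -5 ⇒ div: x = 1.

Answer: x ∈ {1}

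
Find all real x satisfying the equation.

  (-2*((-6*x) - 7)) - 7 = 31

Step 1. [(-2*((-6*x) - 7)) - 7 = 31] 7 comes off first (add 7). So sub: -2*((-6*x) - 7) = 38.
Step 2. [-2*((-6*x) - 7) = 38] -2·(inner) — divide through by -2. So div: (-6*x) - 7 = -19.
Step 3. [(-6*x) - 7 = -19] the outer -7 inverts by adding 7. So sub: -6*x = -12.
Step 4. [-6*x = -12] leading coefficient -6: divide by -6. So div: x = 2.

Answer: x ∈ {2}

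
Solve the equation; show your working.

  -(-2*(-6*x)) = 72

Step 1. [-(-2*(-6*x)) = 72] flip signs both sides ⇒ neg: -2*(-6*x) = -72.
Step 2. [-2*(-6*x) = -72] divide by the outer -2 ⇒ div: -6*x = 36.
Step 3. [-6*x = 36] -6·(inner) — divide through by -6. So div: x = -6.

Answer: x ∈ {-6}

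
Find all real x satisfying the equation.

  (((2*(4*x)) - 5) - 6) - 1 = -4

Step 1. [(((2*(4*x)) - 5) - 6) - 1 = -4] the outer -1 inverts by adding 1 ⇒ sub: ((2*(4*x)) - 5) - 6 = -3.
Step 2. [((2*(4*x)) - 5) - 6 = -3] the outer -6 inverts by adding 6. So sub: (2*(4*x)) - 5 = 3.
Step 3. [(2*(4*x)) - 5 = 3] peel the -5: add 5 from each side, so sub: 2*(4*x) = 8.
Step 4. [2*(4*x) = 8] leading coefficient 2: divide by 2. So div: 4*x = 4.
Step 5. [4*x = 4] divide by the outer 4 ⇒ div: x = 1.

Answer: x ∈ {1}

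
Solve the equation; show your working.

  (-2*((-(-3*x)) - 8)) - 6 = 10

Step 1. [(-2*((-(-3*x)) - 8)) - 6 = 10] add 6: x sits inside (… - 6). So sub: -2*((-(-3*x)) - 8) = 16.
Step 2. [-2*((-(-3*x)) - 8) = 16] -2·(inner) — divide through by -2. So div: (-(-3*x)) - 8 = -8.
Step 3. [(-(-3*x)) - 8 = -8] peel the -8: add 8 from each side, so sub: -(-3*x) = 0.
Step 4. [-(-3*x) = 0] flip signs both sides, so neg: -3*x = 0.
Step 5. [-3*x = 0] divide by the outer -3. So div: x = 0.

Answer: x ∈ {0}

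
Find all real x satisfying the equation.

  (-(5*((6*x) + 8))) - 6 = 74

Step 1. [(-(5*((6*x) + 8))) - 6 = 74] -6 is outermost — add 6 both sides, so sub: -(5*((6*x) + 8)) = 80.
Step 2. [-(5*((6*x) + 8)) = 80] flip signs both sides, so neg: 5*((6*x) + 8) = -80.
Step 3. [5*((6*x) + 8) = -80] 5 out front; divide by 5 ⇒ div: (6*x) + 8 = -16.
Step 4. [(6*x) + 8 = -16] subtract 8: x sits inside (… + 8) ⇒ sub: 6*x = -24.
Step 5. [6*x = -24] divide by the outer 6, so div: x = -4.

Answer: x ∈ {-4}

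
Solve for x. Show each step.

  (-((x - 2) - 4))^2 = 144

Step 1. [(-((x - 2) - 4))^2 = 144] LHS squared, RHS 144 ≥ 0: apply √ (±). So sqrt: -((x - 2) - 4) = 12 or -12.
Step 2. [-((x - 2) - 4) = 12 or -12] flip signs both sides. So neg: (x - 2) - 4 = -12 or 12.
Step 3. [(x - 2) - 4 = -12 or 12] -4 is outermost — add 4 both sides. So sub: x - 2 = -8 or 16.
Step 4. [x - 2 = -8 or 16] the outer -2 inverts by adding 2 ⇒ sub: x = -6 or 18.

Answer: x ∈ {-6, 18}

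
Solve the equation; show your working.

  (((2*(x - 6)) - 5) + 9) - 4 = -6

Step 1. [(((2*(x - 6)) - 5) + 9) - 4 = -6] -4 is outermost — add 4 both sides. So sub: ((2*(x - 6)) - 5) + 9 = -2.
Step 2. [((2*(x - 6)) - 5) + 9 = -2] 9 comes off first (subtract 9). So sub: (2*(x - 6)) - 5 = -11.
Step 3. [(2*(x - 6)) - 5 = -11] peel the -5: add 5 from each side ⇒ sub: 2*(x - 6) = -6.
Step 4. [2*(x - 6) = -6] leading coefficient 2: divide by 2 ⇒ div: x - 6 = -3.
Step 5. [x - 6 = -3] peel the -6: add 6 from each side, so sub: x = 3.

Answer: x ∈ {3}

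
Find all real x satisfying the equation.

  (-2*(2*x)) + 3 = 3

Step 1. [(-2*(2*x)) + 3 = 3] peel the +3: subtract 3 from each side. So sub: -2*(2*x) = 0.
Step 2. [-2*(2*x) = 0] -2 out front; divide by -2 ⇒ div: 2*x = 0.
Step 3. [2*x = 0] LHS = 2·(…); ÷2 both sides, so div: x = 0.

Answer: x ∈ {0}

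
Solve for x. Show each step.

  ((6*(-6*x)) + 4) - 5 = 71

Step 1. [((6*(-6*x)) + 4) - 5 = 71] 5 comes off first (add 5), so sub: (6*(-6*x)) + 4 = 76.
Step 2. [(6*(-6*x)) + 4 = 76] the outer +4 inverts by subtracting 4 ⇒ sub: 6*(-6*x) = 72.
Step 3. [6*(-6*x) = 72] divide by the outer 6, so div: -6*x = 12.
Step 4. [-6*x = 12] LHS = -6·(…); ÷-6 both sides. So div: x = -2.

Answer: x ∈ {-2}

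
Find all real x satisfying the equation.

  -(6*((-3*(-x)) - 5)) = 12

Step 1. [-(6*((-3*(-x)) - 5)) = 12] leading − — multiply by −1, so neg: 6*((-3*(-x)) - 5) = -12.
Step 2. [6*((-3*(-x)) - 5) = -12] LHS = 6·(…); ÷6 both sides ⇒ div: (-3*(-x)) - 5 = -2.
Step 3. [(-3*(-x)) - 5 = -2] peel the -5: add 5 from each side, so sub: -3*(-x) = 3.
Step 4. [-3*(-x) = 3] leading coefficient -3: divide by -3. So div: -x = -1.
Step 5. [-x = -1] flip signs both sides, so neg: x = 1.

Answer: x ∈ {1}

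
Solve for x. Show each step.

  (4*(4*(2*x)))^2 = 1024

Step 1. [(4*(4*(2*x)))^2 = 1024] 1024 ≥ 0, LHS is (·)² — take ±√. So sqrt: 4*(4*(2*x)) = 32 or -32.
Step 2. [4*(4*(2*x)) = 32 or -32] leading coefficient 4: divide by 4. So div: 4*(2*x) = 8 or -8.
Step 3. [4*(2*x) = 8 or -8] leading coefficient 4: divide by 4 ⇒ div: 2*x = 2 or -2.
Step 4. [2*x = 2 or -2] 2 out front; divide by 2, so div: x = 1 or -1.

Answer: x ∈ {-1, 1}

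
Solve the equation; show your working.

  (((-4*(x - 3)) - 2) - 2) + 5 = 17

Step 1. [(((-4*(x - 3)) - 2) - 2) + 5 = 17] subtract 5: x sits inside (… + 5), so sub: ((-4*(x - 3)) - 2) - 2 = 12.
Step 2. [((-4*(x - 3)) - 2) - 2 = 12] the outer -2 inverts by adding 2, so sub: (-4*(x - 3)) - 2 = 14.
Step 3. [(-4*(x - 3)) - 2 = 14] the outer -2 inverts by adding 2. So sub: -4*(x - 3) = 16.
Step 4. [-4*(x - 3) = 16] leading coefficient -4: divide by -4. So div: x - 3 = -4.
Step 5. [x - 3 = -4] peel the -3: add 3 from each side, so sub: x = -1.

Answer: x ∈ {-1}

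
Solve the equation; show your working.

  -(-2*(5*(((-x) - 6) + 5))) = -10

Step 1. [-(-2*(5*(((-x) - 6) + 5))) = -10] flip signs both sides ⇒ neg: -2*(5*(((-x) - 6) + 5)) = 10.
Step 2. [-2*(5*(((-x) - 6) + 5)) = 10] -2 out front; divide by -2, so div: 5*(((-x) - 6) + 5) = -5.
Step 3. [5*(((-x) - 6) + 5) = -5] 5 out front; divide by 5. So div: ((-x) - 6) + 5 = -1.
Step 4. [((-x) - 6) + 5 = -1] subtract 5: x sits inside (… + 5) ⇒ sub: (-x) - 6 = -6.
Step 5. [(-x) - 6 = -6] the outer -6 inverts by adding 6 ⇒ sub: -x = 0.
Step 6. [-x = 0] leading − — multiply by −1. So neg: x = 0.

Answer: x ∈ {0}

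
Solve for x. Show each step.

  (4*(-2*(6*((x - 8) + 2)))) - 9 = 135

Step 1. [(4*(-2*(6*((x - 8) + 2)))) - 9 = 135] 9 comes off first (add 9) ⇒ sub: 4*(-2*(6*((x - 8) + 2))) = 144.
Step 2. [4*(-2*(6*((x - 8) + 2))) = 144] 4·(inner) — divide through by 4. So div: -2*(6*((x - 8) + 2)) = 36.
Step 3. [-2*(6*((x - 8) + 2)) = 36] LHS = -2·(…); ÷-2 both sides. So div: 6*((x - 8) + 2) = -18.
Step 4. [6*((x - 8) + 2) = -18] divide by the outer 6 ⇒ div: (x - 8) + 2 = -3.
Step 5. [(x - 8) + 2 = -3] 2 comes off first (subtract 2), so sub: x - 8 = -5.
Step 6. [x - 8 = -5] 8 comes off first (add 8) ⇒ sub: x = 3.

Answer: x ∈ {3}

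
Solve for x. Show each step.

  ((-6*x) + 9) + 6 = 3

Step 1. [((-6*x) + 9) + 6 = 3] 6 comes off first (subtract 6) ⇒ sub: (-6*x) + 9 = -3.
Step 2. [(-6*x) + 9 = -3] the outer +9 inverts by subtracting 9 ⇒ sub: -6*x = -12.
Step 3. [-6*x = -12] leading coefficient -6: divide by -6, so div: x = 2.

Answer: x ∈ {2}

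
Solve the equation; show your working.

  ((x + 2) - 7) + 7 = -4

Step 1. [((x + 2) - 7) + 7 = -4] 7 comes off first (subtract 7) ⇒ sub: (x + 2) - 7 = -11.
Step 2. [(x + 2) - 7 = -11] -7 is outermost — add 7 both sides, so sub: x + 2 = -4.
Step 3. [x + 2 = -4] the outer +2 inverts by subtracting 2, so sub: x = -6.

Answer: x ∈ {-6}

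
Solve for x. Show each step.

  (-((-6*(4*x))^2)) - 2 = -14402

Step 1. [(-((-6*(4*x))^2)) - 2 = -14402] 2 comes off first (add 2), so sub: -((-6*(4*x))^2) = -14400.
Step 2. [-((-6*(4*x))^2) = -14400] LHS negated; negate both sides, so neg: (-6*(4*x))^2 = 14400.
Step 3. [(-6*(4*x))^2 = 14400] 14400 ≥ 0, LHS is (·)² — take ±√ ⇒ sqrt: -6*(4*x) = 120 or -120.
Step 4. [-6*(4*x) = 120 or -120] divide by the outer -6. So div: 4*x = -20 or 20.
Step 5. [4*x = -20 or 20] divide by the outer 4. So div: x = -5 or 5.

Answer: x ∈ {-5, 5}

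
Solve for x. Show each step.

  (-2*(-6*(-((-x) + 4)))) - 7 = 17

Step 1. [(-2*(-6*(-((-x) + 4)))) - 7 = 17] 7 comes off first (add 7). So sub: -2*(-6*(-((-x) + 4))) = 24.
Step 2. [-2*(-6*(-((-x) + 4))) = 24] -2 out front; divide by -2, so div: -6*(-((-x) + 4)) = -12.
Step 3. [-6*(-((-x) + 4)) = -12] leading coefficient -6: divide by -6 ⇒ div: -((-x) + 4) = 2.
Step 4. [-((-x) + 4) = 2] LHS negated; negate both sides. So neg: (-x) + 4 = -2.
Step 5. [(-x) + 4 = -2] +4 is outermost — subtract 4 both sides ⇒ sub: -x = -6.
Step 6. [-x = -6] LHS negated; negate both sides. So neg: x = 6.

Answer: x ∈ {6}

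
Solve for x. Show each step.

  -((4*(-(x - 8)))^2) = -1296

Step 1. [-((4*(-(x - 8)))^2) = -1296] leading − — multiply by −1, so neg: (4*(-(x - 8)))^2 = 1296.
Step 2. [(4*(-(x - 8)))^2 = 1296] 1296 ≥ 0, LHS is (·)² — take ±√, so sqrt: 4*(-(x - 8)) = 36 or -36.
Step 3. [4*(-(x - 8)) = 36 or -36] leading coefficient 4: divide by 4. So div: -(x - 8) = 9 or -9.
Step 4. [-(x - 8) = 9 or -9] LHS negated; negate both sides. So neg: x - 8 = -9 or 9.
Step 5. [x - 8 = -9 or 9] 8 comes off first (add 8), so sub: x = -1 or 17.

Answer: x ∈ {-1, 17}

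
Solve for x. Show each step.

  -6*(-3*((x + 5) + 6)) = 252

Step 1. [-6*(-3*((x + 5) + 6)) = 252] -6·(inner) — divide through by -6 ⇒ div: -3*((x + 5) + 6) = -42.
Step 2. [-3*((x + 5) + 6) = -42] divide by the outer -3, so div: (x + 5) + 6 = 14.
Step 3. [(x + 5) + 6 = 14] peel the +6: subtract 6 from each side ⇒ sub: x + 5 = 8.
Step 4. [x + 5 = 8] 5 comes off first (subtract 5), so sub: x = 3.

Answer: x ∈ {3}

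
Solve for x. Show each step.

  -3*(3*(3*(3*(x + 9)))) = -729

Step 1. [-3*(3*(3*(3*(x + 9)))) = -729] -3·(inner) — divide through by -3. So div: 3*(3*(3*(x + 9))) = 243.
Step 2. [3*(3*(3*(x + 9))) = 243] 3·(inner) — divide through by 3, so div: 3*(3*(x + 9)) = 81.
Step 3. [3*(3*(x + 9)) = 81] LHS = 3·(…); ÷3 both sides, so div: 3*(x + 9) = 27.
Step 4. [3*(x + 9) = 27] 3·(inner) — divide through by 3 ⇒ div: x + 9 = 9.
Step 5. [x + 9 = 9] 9 comes off first (subtract 9). So sub: x = 0.

Answer: x ∈ {0}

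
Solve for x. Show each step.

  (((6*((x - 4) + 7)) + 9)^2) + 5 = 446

Step 1. [(((6*((x - 4) + 7)) + 9)^2) + 5 = 446] the outer +5 inverts by subtracting 5. So sub: ((6*((x - 4) + 7)) + 9)^2 = 441.
Step 2. [((6*((x - 4) + 7)) + 9)^2 = 441] LHS squared, RHS 441 ≥ 0: apply √ (±) ⇒ sqrt: (6*((x - 4) + 7)) + 9 = 21 or -21.
Step 3. [(6*((x - 4) + 7)) + 9 = 21 or -21] 9 comes off first (subtract 9). So sub: 6*((x - 4) + 7) = 12 or -30.
Step 4. [6*((x - 4) + 7) = 12 or -30] 6 out front; divide by 6, so div: (x - 4) + 7 = 2 or -5.
Step 5. [(x - 4) + 7 = 2 or -5] peel the +7: subtract 7 from each side. So sub: x - 4 = -5 or -12.
Step 6. [x - 4 = -5 or -12] 4 comes off first (add 4) ⇒ sub: x = -1 or -8.

Answer: x ∈ {-8, -1}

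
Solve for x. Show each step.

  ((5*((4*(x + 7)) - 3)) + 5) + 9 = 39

Step 1. [((5*((4*(x + 7)) - 3)) + 5) + 9 = 39] 9 comes off first (subtract 9), so sub: (5*((4*(x + 7)) - 3)) + 5 = 30.
Step 2. [(5*((4*(x + 7)) - 3)) + 5 = 30] peel the +5: subtract 5 from each side ⇒ sub: 5*((4*(x + 7)) - 3) = 25.
Step 3. [5*((4*(x + 7)) - 3) = 25] 5·(inner) — divide through by 5 ⇒ div: (4*(x + 7)) - 3 = 5.
Step 4. [(4*(x + 7)) - 3 = 5] peel the -3: add 3 from each side. So sub: 4*(x + 7) = 8.
Step 5. [4*(x + 7) = 8] leading coefficient 4: divide by 4 ⇒ div: x + 7 = 2.
Step 6. [x + 7 = 2] 7 comes off first (subtract 7). So sub: x = -5.

Answer: x ∈ {-5}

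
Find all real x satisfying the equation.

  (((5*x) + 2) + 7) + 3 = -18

Step 1. [(((5*x) + 2) + 7) + 3 = -18] peel the +3: subtract 3 from each side, so sub: ((5*x) + 2) + 7 = -21.
Step 2. [((5*x) + 2) + 7 = -21] +7 is outermost — subtract 7 both sides. So sub: (5*x) + 2 = -28.
Step 3. [(5*x) + 2 = -28] peel the +2: subtract 2 from each side ⇒ sub: 5*x = -30.
Step 4. [5*x = -30] 5 out front; divide by 5, so div: x = -6.

Answer: x ∈ {-6}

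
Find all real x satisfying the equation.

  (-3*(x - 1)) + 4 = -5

Step 1. [(-3*(x - 1)) + 4 = -5] subtract 4: x sits inside (… + 4). So sub: -3*(x - 1) = -9.
Step 2. [-3*(x - 1) = -9] divide by the outer -3. So div: x - 1 = 3.
Step 3. [x - 1 = 3] add 1: x sits inside (… - 1) ⇒ sub: x = 4.

Answer: x ∈ {4}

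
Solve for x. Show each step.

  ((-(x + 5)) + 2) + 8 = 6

Step 1. [((-(x + 5)) + 2) + 8 = 6] the outer +8 inverts by subtracting 8 ⇒ sub: (-(x + 5)) + 2 = -2.
Step 2. [(-(x + 5)) + 2 = -2] +2 is outermost — subtract 2 both sides. So sub: -(x + 5) = -4.
Step 3. [-(x + 5) = -4] leading − — multiply by −1. So neg: x + 5 = 4.
Step 4. [x + 5 = 4] the outer +5 inverts by subtracting 5. So sub: x = -1.

Answer: x ∈ {-1}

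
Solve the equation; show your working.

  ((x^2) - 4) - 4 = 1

Step 1. [((x^2) - 4) - 4 = 1] -4 is outermost — add 4 both sides ⇒ sub: (x^2) - 4 = 5.
Step 2. [(x^2) - 4 = 5] peel the -4: add 4 from each side ⇒ sub: x^2 = 9.
Step 3. [x^2 = 9] LHS squared, RHS 9 ≥ 0: apply √ (±). So sqrt: x = 3 or -3.

Answer: x ∈ {-3, 3}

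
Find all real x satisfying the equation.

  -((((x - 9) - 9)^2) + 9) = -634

Step 1. [-((((x - 9) - 9)^2) + 9) = -634] flip signs both sides. So neg: (((x - 9) - 9)^2) + 9 = 634.
Step 2. [(((x - 9) - 9)^2) + 9 = 634] the outer +9 inverts by subtracting 9, so sub: ((x - 9) - 9)^2 = 625.
Step 3. [((x - 9) - 9)^2 = 625] √ both sides: 625 ≥ 0 gives two branches, so sqrt: (x - 9) - 9 = 25 or -25.
Step 4. [(x - 9) - 9 = 25 or -25] the outer -9 inverts by adding 9 ⇒ sub: x - 9 = 34 or -16.
Step 5. [x - 9 = 34 or -16] the outer -9 inverts by adding 9 ⇒ sub: x = 43 or -7.

Answer: x ∈ {-7, 43}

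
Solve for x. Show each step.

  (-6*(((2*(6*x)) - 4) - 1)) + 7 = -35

Step 1. [(-6*(((2*(6*x)) - 4) - 1)) + 7 = -35] +7 is outermost — subtract 7 both sides. So sub: -6*(((2*(6*x)) - 4) - 1) = -42.
Step 2. [-6*(((2*(6*x)) - 4) - 1) = -42] divide by the outer -6 ⇒ div: ((2*(6*x)) - 4) - 1 = 7.
Step 3. [((2*(6*x)) - 4) - 1 = 7] peel the -1: add 1 from each side. So sub: (2*(6*x)) - 4 = 8.
Step 4. [(2*(6*x)) - 4 = 8] common factor 2 (LHS and 8) — divide through. So factor: (6*x) - 2 = 4.
Step 5. [(6*x) - 2 = 4] 2 comes off first (add 2). So sub: 6*x = 6.
Step 6. [6*x = 6] leading coefficient 6: divide by 6. So div: x = 1.

Answer: x ∈ {1}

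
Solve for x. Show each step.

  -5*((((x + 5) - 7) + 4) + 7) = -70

Step 1. [-5*((((x + 5) - 7) + 4) + 7) = -70] -5 out front; divide by -5 ⇒ div: (((x + 5) - 7) + 4) + 7 = 14.
Step 2. [(((x + 5) - 7) + 4) + 7 = 14] subtract 7: x sits inside (… + 7), so sub: ((x + 5) - 7) + 4 = 7.
Step 3. [((x + 5) - 7) + 4 = 7] the outer +4 inverts by subtracting 4. So sub: (x + 5) - 7 = 3.
Step 4. [(x + 5) - 7 = 3] the outer -7 inverts by adding 7. So sub: x + 5 = 10.
Step 5. [x + 5 = 10] the outer +5 inverts by subtracting 5, so sub: x = 5.

Answer: x ∈ {5}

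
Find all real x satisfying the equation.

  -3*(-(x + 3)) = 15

Step 1. [-3*(-(x + 3)) = 15] divide by the outer -3, so div: -(x + 3) = -5.
Step 2. [-(x + 3) = -5] leading − — multiply by −1, so neg: x + 3 = 5.
Step 3. [x + 3 = 5] +3 is outermost — subtract 3 both sides ⇒ sub: x = 2.

Answer: x ∈ {2}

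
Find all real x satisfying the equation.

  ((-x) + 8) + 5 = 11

Step 1. [((-x) + 8) + 5 = 11] the outer +5 inverts by subtracting 5. So sub: (-x) + 8 = 6.
Step 2. [(-x) + 8 = 6] subtract 8: x sits inside (… + 8), so sub: -x = -2.
Step 3. [-x = -2] flip signs both sides. So neg: x = 2.

Answer: x ∈ {2}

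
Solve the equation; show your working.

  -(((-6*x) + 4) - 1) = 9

Step 1. [-(((-6*x) + 4) - 1) = 9] leading − — multiply by −1. So neg: ((-6*x) + 4) - 1 = -9.
Step 2. [((-6*x) + 4) - 1 = -9] peel the -1: add 1 from each side. So sub: (-6*x) + 4 = -8.
Step 3. [(-6*x) + 4 = -8] +4 is outermost — subtract 4 both sides. So sub: -6*x = -12.
Step 4. [-6*x = -12] leading coefficient -6: divide by -6, so div: x = 2.

Answer: x ∈ {2}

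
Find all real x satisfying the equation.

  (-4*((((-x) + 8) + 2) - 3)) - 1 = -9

Step 1. [(-4*((((-x) + 8) + 2) - 3)) - 1 = -9] -1 is outermost — add 1 both sides, so sub: -4*((((-x) + 8) + 2) - 3) = -8.
Step 2. [-4*((((-x) + 8) + 2) - 3) = -8] -4·(inner) — divide through by -4, so div: (((-x) + 8) + 2) - 3 = 2.
Step 3. [(((-x) + 8) + 2) - 3 = 2] add 3: x sits inside (… - 3), so sub: ((-x) + 8) + 2 = 5.
Step 4. [((-x) + 8) + 2 = 5] the outer +2 inverts by subtracting 2, so sub: (-x) + 8 = 3.
Step 5. [(-x) + 8 = 3] 8 comes off first (subtract 8). So sub: -x = -5.
Step 6. [-x = -5] LHS negated; negate both sides ⇒ neg: x = 5.

Answer: x ∈ {5}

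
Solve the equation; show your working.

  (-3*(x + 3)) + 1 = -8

Step 1. [(-3*(x + 3)) + 1 = -8] subtract 1: x sits inside (… + 1), so sub: -3*(x + 3) = -9.
Step 2. [-3*(x + 3) = -9] LHS = -3·(…); ÷-3 both sides ⇒ div: x + 3 = 3.
Step 3. [x + 3 = 3] subtract 3: x sits inside (… + 3). So sub: x = 0.

Answer: x ∈ {0}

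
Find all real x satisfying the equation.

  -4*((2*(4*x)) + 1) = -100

Step 1. [-4*((2*(4*x)) + 1) = -100] -4 out front; divide by -4. So div: (2*(4*x)) + 1 = 25.
Step 2. [(2*(4*x)) + 1 = 25] subtract 1: x sits inside (… + 1) ⇒ sub: 2*(4*x) = 24.
Step 3. [2*(4*x) = 24] LHS = 2·(…); ÷2 both sides ⇒ div: 4*x = 12.
Step 4. [4*x = 12] 4 out front; divide by 4. So div: x = 3.

Answer: x ∈ {3}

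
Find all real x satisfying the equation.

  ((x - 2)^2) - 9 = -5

Step 1. [((x - 2)^2) - 9 = -5] 9 comes off first (add 9), so sub: (x - 2)^2 = 4.
Step 2. [(x - 2)^2 = 4] 4 ≥ 0, LHS is (·)² — take ±√, so sqrt: x - 2 = 2 or -2.
Step 3. [x - 2 = 2 or -2] 2 comes off first (add 2) ⇒ sub: x = 4 or 0.

Answer: x ∈ {0, 4}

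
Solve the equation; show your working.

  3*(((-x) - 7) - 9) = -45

Step 1. [3*(((-x) - 7) - 9) = -45] 3 out front; divide by 3, so div: ((-x) - 7) - 9 = -15.
Step 2. [((-x) - 7) - 9 = -15] the outer -9 inverts by adding 9. So sub: (-x) - 7 = -6.
Step 3. [(-x) - 7 = -6] 7 comes off first (add 7). So sub: -x = 1.
Step 4. [-x = 1] flip signs both sides ⇒ neg: x = -1.

Answer: x ∈ {-1}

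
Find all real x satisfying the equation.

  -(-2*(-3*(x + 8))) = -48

Step 1. [-(-2*(-3*(x + 8))) = -48] LHS negated; negate both sides, so neg: -2*(-3*(x + 8)) = 48.
Step 2. [-2*(-3*(x + 8)) = 48] -2 out front; divide by -2, so div: -3*(x + 8) = -24.
Step 3. [-3*(x + 8) = -24] -3·(inner) — divide through by -3 ⇒ div: x + 8 = 8.
Step 4. [x + 8 = 8] the outer +8 inverts by subtracting 8. So sub: x = 0.

Answer: x ∈ {0}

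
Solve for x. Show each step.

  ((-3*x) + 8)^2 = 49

Step 1. [((-3*x) + 8)^2 = 49] LHS squared, RHS 49 ≥ 0: apply √ (±) ⇒ sqrt: (-3*x) + 8 = 7 or -7.
Step 2. [(-3*x) + 8 = 7 or -7] peel the +8: subtract 8 from each side, so sub: -3*x = -1 or -15.
Step 3. [-3*x = -1 or -15] -3·(inner) — divide through by -3 ⇒ div: x = 1/3 or 5.

Answer: x ∈ {1/3, 5}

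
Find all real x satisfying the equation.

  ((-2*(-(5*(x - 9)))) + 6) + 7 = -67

Step 1. [((-2*(-(5*(x - 9)))) + 6) + 7 = -67] subtract 7: x sits inside (… + 7), so sub: (-2*(-(5*(x - 9)))) + 6 = -74.
Step 2. [(-2*(-(5*(x - 9)))) + 6 = -74] -2 divides every term; factor it out, so factor: (-(5*(x - 9))) - 3 = 37.
Step 3. [(-(5*(x - 9))) - 3 = 37] -3 is outermost — add 3 both sides ⇒ sub: -(5*(x - 9)) = 40.
Step 4. [-(5*(x - 9)) = 40] LHS negated; negate both sides, so neg: 5*(x - 9) = -40.
Step 5. [5*(x - 9) = -40] 5·(inner) — divide through by 5. So div: x - 9 = -8.
Step 6. [x - 9 = -8] the outer -9 inverts by adding 9. So sub: x = 1.

Answer: x ∈ {1}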